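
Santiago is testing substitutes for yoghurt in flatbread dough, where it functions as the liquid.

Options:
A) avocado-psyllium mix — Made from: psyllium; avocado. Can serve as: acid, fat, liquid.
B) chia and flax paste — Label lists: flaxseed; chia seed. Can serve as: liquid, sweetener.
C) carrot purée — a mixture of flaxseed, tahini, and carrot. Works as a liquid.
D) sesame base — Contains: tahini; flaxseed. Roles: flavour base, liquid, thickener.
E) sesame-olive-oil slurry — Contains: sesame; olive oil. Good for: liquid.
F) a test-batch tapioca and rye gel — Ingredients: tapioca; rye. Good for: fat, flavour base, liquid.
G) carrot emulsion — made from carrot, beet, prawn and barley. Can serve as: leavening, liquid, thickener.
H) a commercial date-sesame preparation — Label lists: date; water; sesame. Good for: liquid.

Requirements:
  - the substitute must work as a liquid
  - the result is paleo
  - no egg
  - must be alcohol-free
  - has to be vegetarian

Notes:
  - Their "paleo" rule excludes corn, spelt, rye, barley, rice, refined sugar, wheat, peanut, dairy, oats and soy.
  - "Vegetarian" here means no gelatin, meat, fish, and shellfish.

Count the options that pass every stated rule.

6

A: all constraints satisfied — valid
B: only flaxseed and chia seed; none excluded — valid
C: all constraints satisfied — valid
D: all constraints satisfied — keep
E: vegetarian, no alcohol — OK
F: has rye, so not paleo — reject
G: has barley, so not paleo; has prawn, so not vegetarian — reject
H: works as a liquid, no egg, no alcohol — keep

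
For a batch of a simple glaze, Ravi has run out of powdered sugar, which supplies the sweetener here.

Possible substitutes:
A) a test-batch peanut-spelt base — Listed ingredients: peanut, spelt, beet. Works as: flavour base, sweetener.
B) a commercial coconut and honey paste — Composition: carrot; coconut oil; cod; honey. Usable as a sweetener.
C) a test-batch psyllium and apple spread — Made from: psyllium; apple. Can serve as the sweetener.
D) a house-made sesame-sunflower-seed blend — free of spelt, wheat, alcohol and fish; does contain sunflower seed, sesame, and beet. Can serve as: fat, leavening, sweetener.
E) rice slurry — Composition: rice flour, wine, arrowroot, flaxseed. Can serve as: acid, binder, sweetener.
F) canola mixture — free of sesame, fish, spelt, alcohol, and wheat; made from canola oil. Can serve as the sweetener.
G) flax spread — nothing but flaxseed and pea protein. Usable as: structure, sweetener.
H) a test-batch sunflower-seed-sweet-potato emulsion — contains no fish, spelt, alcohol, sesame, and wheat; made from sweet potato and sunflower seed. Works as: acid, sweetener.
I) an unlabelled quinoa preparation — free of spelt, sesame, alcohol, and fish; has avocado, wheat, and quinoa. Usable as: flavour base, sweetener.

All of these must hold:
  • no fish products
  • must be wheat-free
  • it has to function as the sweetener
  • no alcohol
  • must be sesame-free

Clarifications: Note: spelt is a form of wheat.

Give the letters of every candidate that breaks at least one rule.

A: has spelt, so not wheat-free — reject
B: has cod, so not fish-free — reject
C: every rule checks out — keep
D: has sesame, so not sesame-free — reject
E: has wine, so not alcohol-free — out
F: works as a sweetener, no fish, no sesame — OK
G: every rule checks out — keep
H: nothing on the exclusion list — keep
I: has wheat, so not wheat-free — reject

A, B, D, E, I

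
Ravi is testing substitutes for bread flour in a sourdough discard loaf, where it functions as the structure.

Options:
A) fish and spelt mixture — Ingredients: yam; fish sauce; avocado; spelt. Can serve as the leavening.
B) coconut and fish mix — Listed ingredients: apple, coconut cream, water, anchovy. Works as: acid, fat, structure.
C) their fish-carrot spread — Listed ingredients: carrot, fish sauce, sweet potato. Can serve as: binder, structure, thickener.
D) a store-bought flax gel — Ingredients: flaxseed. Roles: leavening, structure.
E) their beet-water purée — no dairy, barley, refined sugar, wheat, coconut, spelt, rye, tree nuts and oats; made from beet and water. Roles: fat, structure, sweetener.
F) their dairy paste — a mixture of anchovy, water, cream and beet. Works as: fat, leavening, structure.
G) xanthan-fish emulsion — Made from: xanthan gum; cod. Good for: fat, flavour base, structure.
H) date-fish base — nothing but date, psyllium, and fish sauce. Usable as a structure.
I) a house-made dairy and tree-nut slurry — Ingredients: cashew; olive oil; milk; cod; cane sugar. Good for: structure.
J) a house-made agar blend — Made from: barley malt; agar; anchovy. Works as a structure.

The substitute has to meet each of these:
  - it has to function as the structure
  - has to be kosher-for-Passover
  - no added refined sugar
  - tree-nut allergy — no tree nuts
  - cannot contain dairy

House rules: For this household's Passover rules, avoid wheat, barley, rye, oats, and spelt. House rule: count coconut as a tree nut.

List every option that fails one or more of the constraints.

A, B, F, I, J

A: not usable as a structure; has spelt, so not kosher-for-Passover — out
B: has coconut cream, so not tree-nut-free — out
C: only fish sauce, sweet potato and carrot; none excluded — valid
D: only flaxseed; none excluded — valid
E: every rule checks out — keep
F: has cream, so not dairy-free — reject
G: works as a structure, kosher-for-Passover, no refined sugar — OK
H: only fish sauce, date and psyllium; none excluded — OK
I: has cashew, so not tree-nut-free; has milk, so not dairy-free (and 1 more) — reject
J: has barley malt, so not kosher-for-Passover — no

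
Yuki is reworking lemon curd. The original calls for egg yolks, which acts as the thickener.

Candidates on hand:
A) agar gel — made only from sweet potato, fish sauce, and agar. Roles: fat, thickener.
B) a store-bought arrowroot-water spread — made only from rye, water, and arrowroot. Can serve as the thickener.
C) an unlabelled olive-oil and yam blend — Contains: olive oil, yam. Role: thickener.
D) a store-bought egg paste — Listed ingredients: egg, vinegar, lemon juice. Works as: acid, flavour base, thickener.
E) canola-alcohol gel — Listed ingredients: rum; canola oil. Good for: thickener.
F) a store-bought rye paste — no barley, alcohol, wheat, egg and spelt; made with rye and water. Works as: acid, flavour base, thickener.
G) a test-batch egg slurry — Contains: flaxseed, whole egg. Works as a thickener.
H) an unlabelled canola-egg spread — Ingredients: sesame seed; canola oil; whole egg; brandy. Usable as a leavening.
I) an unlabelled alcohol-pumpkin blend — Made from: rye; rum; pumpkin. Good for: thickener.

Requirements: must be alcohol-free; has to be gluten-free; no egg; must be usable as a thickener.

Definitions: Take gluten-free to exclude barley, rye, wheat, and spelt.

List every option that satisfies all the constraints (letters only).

A: every rule checks out — OK
B: has rye, so not gluten-free — no
C: only yam and olive oil; none excluded — OK
D: has egg, so not egg-free — reject
E: has rum, so not alcohol-free — reject
F: has rye, so not gluten-free — reject
G: has whole egg, so not egg-free — out
H: not usable as a thickener; has whole egg, so not egg-free (and 1 more) — reject
I: has rye, so not gluten-free; has rum, so not alcohol-free — reject

A, C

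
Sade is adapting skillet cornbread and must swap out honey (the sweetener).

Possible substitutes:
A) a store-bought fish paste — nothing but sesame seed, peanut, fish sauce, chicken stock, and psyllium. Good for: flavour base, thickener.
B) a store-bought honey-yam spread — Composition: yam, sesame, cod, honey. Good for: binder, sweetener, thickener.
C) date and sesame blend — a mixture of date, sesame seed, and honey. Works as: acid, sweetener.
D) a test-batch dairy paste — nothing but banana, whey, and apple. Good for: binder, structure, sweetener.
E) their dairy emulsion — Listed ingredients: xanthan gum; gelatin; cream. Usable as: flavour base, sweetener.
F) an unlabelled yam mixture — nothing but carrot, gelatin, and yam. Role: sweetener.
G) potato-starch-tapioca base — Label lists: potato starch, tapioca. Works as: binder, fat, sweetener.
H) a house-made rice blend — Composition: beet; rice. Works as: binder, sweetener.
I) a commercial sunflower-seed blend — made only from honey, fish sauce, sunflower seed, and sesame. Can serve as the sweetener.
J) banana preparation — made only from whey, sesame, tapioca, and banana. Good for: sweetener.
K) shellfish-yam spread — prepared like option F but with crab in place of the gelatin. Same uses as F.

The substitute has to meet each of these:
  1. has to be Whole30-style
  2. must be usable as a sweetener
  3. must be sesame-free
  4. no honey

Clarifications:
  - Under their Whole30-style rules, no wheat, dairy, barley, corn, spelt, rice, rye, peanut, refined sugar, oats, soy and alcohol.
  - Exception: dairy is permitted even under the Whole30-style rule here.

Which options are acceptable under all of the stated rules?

A: not usable as a sweetener; has peanut, so not Whole30-style (and 1 more) — no
B: has honey, so not honey-free; has sesame, so not sesame-free — reject
C: has honey, so not honey-free; has sesame seed, so not sesame-free — out
D: dairy is permitted under the Whole30-style carve-out; nothing else excluded — valid
E: dairy is permitted under the Whole30-style carve-out; nothing else excluded — OK
F: every rule checks out — OK
G: no honey, no sesame — keep
H: has rice, so not Whole30-style — reject
I: has honey, so not honey-free; has sesame, so not sesame-free — reject
J: has sesame, so not sesame-free — reject
K: only crab, carrot and yam; none excluded — OK

D, E, F, G, K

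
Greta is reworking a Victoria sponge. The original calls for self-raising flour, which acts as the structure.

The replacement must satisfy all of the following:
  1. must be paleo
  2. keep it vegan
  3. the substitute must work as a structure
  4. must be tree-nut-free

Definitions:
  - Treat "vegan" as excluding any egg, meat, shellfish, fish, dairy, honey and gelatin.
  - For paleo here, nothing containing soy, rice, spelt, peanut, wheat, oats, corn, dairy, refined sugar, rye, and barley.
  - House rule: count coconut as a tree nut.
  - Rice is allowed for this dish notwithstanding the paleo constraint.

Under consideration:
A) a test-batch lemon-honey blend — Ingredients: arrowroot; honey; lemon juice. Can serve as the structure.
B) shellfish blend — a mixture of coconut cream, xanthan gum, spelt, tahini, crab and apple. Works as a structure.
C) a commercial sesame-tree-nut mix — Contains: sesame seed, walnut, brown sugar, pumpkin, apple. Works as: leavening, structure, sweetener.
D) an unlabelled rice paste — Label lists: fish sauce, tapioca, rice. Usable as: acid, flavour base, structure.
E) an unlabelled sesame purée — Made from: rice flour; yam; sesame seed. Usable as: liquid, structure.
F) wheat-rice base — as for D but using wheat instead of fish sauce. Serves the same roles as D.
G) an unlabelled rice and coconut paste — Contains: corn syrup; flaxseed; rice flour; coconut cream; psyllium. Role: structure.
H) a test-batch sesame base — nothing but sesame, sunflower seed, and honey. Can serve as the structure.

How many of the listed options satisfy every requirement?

1

A: has honey, so not vegan — reject
B: has crab, so not vegan; has spelt, so not paleo (and 1 more) — no
C: has brown sugar, so not paleo; has walnut, so not tree-nut-free — no
D: has fish sauce, so not vegan — no
E: rice is permitted under the paleo carve-out; nothing else excluded — keep
F: has wheat, so not paleo — reject
G: has corn syrup, so not paleo; has coconut cream, so not tree-nut-free — out
H: has honey, so not vegan — out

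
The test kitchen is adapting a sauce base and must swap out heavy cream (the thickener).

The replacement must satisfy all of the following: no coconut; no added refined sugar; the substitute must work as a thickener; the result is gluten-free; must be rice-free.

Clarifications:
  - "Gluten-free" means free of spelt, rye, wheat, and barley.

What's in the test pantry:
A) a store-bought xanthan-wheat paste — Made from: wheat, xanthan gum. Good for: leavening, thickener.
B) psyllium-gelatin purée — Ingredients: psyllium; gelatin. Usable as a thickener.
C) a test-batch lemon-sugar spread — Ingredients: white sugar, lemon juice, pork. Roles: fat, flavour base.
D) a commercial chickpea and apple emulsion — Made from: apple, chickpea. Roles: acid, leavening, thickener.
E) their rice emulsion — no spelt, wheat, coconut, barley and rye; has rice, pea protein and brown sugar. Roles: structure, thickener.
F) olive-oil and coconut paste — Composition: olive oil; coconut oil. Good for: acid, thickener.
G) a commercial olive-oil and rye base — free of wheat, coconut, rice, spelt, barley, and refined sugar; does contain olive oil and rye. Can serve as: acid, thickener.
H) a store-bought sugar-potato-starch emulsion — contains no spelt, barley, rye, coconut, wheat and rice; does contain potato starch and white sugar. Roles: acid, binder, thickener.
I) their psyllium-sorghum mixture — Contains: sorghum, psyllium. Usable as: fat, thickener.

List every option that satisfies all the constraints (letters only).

B, D, I

A: has wheat, so not gluten-free — no
B: works as a thickener, gluten-free, no refined sugar — valid
C: not usable as a thickener; has white sugar, so not no-added-sugar — out
D: every rule checks out — OK
E: has brown sugar, so not no-added-sugar; has rice, so not rice-free — out
F: has coconut oil, so not coconut-free — no
G: has rye, so not gluten-free — reject
H: has white sugar, so not no-added-sugar — reject
I: only sorghum and psyllium; none excluded — OK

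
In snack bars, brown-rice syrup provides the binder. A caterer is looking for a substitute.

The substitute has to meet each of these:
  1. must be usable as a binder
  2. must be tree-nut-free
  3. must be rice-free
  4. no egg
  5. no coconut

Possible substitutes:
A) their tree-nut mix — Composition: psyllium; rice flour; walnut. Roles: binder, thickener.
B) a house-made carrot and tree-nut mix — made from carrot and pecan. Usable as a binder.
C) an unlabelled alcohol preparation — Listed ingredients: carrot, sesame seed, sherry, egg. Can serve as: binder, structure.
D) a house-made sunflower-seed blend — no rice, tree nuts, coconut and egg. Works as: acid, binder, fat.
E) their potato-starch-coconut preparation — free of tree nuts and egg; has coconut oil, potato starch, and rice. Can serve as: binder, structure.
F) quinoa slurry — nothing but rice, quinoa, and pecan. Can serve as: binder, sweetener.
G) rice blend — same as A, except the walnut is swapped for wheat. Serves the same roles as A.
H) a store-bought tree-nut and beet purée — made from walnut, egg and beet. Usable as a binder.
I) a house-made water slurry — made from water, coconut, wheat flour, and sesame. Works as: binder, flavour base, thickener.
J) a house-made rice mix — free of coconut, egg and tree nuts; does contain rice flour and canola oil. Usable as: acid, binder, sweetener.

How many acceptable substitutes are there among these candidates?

A: has rice flour, so not rice-free; has walnut, so not tree-nut-free — out
B: has pecan, so not tree-nut-free — out
C: has egg, so not egg-free — out
D: nothing on the exclusion list — OK
E: has rice, so not rice-free; has coconut oil, so not coconut-free — no
F: has rice, so not rice-free; has pecan, so not tree-nut-free — out
G: has rice flour, so not rice-free — reject
H: has walnut, so not tree-nut-free; has egg, so not egg-free — reject
I: has coconut, so not coconut-free — out
J: has rice flour, so not rice-free — out

1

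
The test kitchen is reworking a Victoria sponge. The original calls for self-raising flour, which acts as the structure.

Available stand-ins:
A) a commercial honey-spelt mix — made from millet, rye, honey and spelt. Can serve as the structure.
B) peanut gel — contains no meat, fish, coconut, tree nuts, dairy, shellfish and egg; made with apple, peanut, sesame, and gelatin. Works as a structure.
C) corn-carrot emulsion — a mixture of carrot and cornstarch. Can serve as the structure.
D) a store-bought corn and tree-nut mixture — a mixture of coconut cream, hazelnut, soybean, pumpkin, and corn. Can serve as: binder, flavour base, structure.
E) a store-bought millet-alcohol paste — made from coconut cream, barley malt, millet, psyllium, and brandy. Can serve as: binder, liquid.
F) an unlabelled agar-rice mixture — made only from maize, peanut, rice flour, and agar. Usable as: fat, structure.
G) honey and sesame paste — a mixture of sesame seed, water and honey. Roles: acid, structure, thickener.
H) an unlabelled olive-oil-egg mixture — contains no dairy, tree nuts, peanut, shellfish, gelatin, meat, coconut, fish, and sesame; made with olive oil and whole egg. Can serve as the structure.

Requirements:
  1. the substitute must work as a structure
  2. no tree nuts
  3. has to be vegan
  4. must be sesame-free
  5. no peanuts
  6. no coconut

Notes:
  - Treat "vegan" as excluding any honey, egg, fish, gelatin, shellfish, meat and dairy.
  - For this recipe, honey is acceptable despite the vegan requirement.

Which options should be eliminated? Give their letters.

B, D, E, F, G, H

A: honey is permitted under the vegan carve-out; nothing else excluded — keep
B: has gelatin, so not vegan; has peanut, so not peanut-free (and 1 more) — out
C: only cornstarch and carrot; none excluded — keep
D: has hazelnut, so not tree-nut-free; has coconut cream, so not coconut-free — out
E: not usable as a structure; has coconut cream, so not coconut-free — out
F: has peanut, so not peanut-free — no
G: has sesame seed, so not sesame-free — reject
H: has whole egg, so not vegan — no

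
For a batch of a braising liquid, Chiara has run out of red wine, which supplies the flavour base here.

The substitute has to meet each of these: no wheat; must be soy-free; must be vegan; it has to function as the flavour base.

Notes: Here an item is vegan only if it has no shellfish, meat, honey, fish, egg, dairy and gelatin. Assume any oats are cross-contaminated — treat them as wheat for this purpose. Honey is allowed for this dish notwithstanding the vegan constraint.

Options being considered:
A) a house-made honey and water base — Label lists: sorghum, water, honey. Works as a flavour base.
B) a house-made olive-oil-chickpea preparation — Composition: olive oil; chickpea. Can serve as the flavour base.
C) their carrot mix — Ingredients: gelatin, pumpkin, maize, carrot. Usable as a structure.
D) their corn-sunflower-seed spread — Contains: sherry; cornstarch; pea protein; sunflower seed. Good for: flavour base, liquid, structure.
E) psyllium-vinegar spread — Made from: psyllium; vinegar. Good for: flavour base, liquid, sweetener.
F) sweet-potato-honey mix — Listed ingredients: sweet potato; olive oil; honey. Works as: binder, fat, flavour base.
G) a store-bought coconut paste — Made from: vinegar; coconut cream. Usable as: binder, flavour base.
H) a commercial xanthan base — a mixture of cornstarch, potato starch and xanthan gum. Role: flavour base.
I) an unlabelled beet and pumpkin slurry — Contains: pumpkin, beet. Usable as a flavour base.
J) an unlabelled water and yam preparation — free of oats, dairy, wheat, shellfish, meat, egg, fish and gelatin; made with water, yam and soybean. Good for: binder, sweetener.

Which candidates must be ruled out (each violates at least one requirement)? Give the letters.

A: honey is permitted under the vegan carve-out; nothing else excluded — OK
B: only chickpea and olive oil; none excluded — keep
C: not usable as a flavour base; has gelatin, so not vegan — out
D: nothing on the exclusion list — valid
E: works as a flavour base, wheat-free, vegan — OK
F: honey is permitted under the vegan carve-out; nothing else excluded — keep
G: no soy, vegan — valid
H: only cornstarch, potato starch and xanthan gum; none excluded — keep
I: works as a flavour base, no soy, vegan — valid
J: not usable as a flavour base; has soybean, so not soy-free — no

C, J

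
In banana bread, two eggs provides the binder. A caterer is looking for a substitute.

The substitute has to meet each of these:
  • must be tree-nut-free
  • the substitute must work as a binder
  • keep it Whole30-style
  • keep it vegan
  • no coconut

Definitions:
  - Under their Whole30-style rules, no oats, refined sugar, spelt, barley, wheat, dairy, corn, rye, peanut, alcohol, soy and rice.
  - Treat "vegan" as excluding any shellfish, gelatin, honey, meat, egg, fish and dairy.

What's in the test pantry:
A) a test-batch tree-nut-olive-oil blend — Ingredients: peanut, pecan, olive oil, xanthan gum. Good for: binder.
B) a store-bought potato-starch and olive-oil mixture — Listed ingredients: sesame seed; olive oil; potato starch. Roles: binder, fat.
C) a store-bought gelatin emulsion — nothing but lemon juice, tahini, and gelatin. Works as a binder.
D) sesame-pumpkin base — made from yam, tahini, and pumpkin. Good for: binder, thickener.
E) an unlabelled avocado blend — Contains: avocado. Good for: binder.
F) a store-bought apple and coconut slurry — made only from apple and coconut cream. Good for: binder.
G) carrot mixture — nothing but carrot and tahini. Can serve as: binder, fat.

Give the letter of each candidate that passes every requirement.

B, D, E, G

A: has peanut, so not Whole30-style; has pecan, so not tree-nut-free — out
B: no tree nuts, no coconut — keep
C: has gelatin, so not vegan — reject
D: nothing on the exclusion list — OK
E: only avocado; none excluded — keep
F: has coconut cream, so not coconut-free — out
G: works as a binder, vegan, no coconut — keep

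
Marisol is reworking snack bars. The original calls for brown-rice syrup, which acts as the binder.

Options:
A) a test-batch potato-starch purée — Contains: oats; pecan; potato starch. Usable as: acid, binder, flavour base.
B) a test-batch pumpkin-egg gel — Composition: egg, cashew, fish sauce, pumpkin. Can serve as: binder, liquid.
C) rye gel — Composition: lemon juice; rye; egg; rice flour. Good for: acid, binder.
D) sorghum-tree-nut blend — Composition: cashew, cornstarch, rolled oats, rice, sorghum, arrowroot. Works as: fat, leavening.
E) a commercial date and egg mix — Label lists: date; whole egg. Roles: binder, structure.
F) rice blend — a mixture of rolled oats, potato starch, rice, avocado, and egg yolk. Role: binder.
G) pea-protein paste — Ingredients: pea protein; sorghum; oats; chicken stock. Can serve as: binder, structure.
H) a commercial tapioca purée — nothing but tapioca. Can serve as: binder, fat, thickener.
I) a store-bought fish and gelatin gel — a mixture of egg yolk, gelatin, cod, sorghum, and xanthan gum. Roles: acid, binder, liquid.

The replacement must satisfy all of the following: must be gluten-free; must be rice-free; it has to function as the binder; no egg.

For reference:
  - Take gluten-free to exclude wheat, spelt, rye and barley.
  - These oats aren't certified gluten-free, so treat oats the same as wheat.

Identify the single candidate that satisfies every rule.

A: has oats, so not gluten-free — out
B: has egg, so not egg-free — no
C: has rye, so not gluten-free; has egg, so not egg-free (and 1 more) — out
D: not usable as a binder; has rolled oats, so not gluten-free (and 1 more) — no
E: has whole egg, so not egg-free — no
F: has rolled oats, so not gluten-free; has egg yolk, so not egg-free (and 1 more) — out
G: has oats, so not gluten-free — reject
H: all constraints satisfied — valid
I: has egg yolk, so not egg-free — reject

H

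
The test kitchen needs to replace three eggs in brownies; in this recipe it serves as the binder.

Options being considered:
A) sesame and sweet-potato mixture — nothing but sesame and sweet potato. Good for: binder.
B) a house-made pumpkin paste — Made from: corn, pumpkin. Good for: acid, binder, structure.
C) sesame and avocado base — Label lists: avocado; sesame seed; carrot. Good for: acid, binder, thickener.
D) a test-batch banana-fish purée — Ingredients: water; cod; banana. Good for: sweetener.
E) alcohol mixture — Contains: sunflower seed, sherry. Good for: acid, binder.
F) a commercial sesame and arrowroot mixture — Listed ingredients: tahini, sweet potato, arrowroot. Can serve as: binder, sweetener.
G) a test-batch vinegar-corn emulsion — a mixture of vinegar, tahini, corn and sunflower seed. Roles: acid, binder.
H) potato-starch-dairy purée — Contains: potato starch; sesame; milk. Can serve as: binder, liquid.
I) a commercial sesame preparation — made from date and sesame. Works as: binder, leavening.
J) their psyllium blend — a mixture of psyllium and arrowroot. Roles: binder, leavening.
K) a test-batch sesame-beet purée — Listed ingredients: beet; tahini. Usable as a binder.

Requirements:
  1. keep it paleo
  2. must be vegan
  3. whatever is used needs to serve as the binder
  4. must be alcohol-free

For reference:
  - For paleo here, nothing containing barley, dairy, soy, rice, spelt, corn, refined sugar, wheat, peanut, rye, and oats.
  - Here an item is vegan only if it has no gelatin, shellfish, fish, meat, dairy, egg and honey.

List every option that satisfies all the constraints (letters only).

A, C, F, I, J, K

A: paleo, vegan — valid
B: has corn, so not paleo — no
C: every rule checks out — keep
D: not usable as a binder; has cod, so not vegan — reject
E: has sherry, so not alcohol-free — out
F: all constraints satisfied — keep
G: has corn, so not paleo — reject
H: has milk, so not paleo; has milk, so not vegan — no
I: nothing on the exclusion list — OK
J: only arrowroot and psyllium; none excluded — valid
K: works as a binder, no alcohol, vegan — keep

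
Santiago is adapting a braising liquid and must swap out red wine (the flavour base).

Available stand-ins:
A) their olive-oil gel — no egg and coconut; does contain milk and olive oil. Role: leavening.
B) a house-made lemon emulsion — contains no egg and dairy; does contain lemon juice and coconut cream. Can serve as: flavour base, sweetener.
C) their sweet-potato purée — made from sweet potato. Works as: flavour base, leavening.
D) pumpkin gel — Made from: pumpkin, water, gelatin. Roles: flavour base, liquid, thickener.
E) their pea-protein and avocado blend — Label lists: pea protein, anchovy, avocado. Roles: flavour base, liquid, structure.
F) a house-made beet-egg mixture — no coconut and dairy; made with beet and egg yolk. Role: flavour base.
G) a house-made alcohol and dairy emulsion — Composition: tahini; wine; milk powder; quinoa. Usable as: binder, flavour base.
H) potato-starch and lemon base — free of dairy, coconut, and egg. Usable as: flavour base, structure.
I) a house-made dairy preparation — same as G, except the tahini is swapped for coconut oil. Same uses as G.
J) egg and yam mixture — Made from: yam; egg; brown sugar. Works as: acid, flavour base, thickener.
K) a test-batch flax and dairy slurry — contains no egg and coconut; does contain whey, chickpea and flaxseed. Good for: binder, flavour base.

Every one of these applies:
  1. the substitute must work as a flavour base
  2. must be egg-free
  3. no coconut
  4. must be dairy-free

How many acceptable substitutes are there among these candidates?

A: not usable as a flavour base; has milk, so not dairy-free — out
B: has coconut cream, so not coconut-free — reject
C: works as a flavour base, no dairy, no coconut — OK
D: nothing on the exclusion list — valid
E: no coconut, no egg — valid
F: has egg yolk, so not egg-free — reject
G: has milk powder, so not dairy-free — out
H: nothing on the exclusion list — OK
I: has milk powder, so not dairy-free; has coconut oil, so not coconut-free — no
J: has egg, so not egg-free — no
K: has whey, so not dairy-free — out

4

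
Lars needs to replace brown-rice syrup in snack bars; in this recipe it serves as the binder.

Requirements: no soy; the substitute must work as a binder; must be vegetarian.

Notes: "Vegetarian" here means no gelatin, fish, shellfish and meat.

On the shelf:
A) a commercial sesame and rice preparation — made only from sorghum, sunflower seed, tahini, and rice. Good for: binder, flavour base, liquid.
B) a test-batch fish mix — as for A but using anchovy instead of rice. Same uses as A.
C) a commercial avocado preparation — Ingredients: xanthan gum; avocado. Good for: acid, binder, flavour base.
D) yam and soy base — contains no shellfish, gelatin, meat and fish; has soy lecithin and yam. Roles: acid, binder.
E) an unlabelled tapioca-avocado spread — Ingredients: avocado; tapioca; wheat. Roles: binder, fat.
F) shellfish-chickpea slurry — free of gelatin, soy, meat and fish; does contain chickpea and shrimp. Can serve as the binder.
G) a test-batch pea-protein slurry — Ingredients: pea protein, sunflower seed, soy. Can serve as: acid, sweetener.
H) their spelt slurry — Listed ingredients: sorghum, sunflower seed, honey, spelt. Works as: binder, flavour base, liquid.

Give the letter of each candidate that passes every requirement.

A: all constraints satisfied — OK
B: has anchovy, so not vegetarian — reject
C: only avocado and xanthan gum; none excluded — keep
D: has soy lecithin, so not soy-free — out
E: only wheat, tapioca and avocado; none excluded — valid
F: has shrimp, so not vegetarian — out
G: not usable as a binder; has soy, so not soy-free — no
H: no soy, vegetarian — keep

A, C, E, H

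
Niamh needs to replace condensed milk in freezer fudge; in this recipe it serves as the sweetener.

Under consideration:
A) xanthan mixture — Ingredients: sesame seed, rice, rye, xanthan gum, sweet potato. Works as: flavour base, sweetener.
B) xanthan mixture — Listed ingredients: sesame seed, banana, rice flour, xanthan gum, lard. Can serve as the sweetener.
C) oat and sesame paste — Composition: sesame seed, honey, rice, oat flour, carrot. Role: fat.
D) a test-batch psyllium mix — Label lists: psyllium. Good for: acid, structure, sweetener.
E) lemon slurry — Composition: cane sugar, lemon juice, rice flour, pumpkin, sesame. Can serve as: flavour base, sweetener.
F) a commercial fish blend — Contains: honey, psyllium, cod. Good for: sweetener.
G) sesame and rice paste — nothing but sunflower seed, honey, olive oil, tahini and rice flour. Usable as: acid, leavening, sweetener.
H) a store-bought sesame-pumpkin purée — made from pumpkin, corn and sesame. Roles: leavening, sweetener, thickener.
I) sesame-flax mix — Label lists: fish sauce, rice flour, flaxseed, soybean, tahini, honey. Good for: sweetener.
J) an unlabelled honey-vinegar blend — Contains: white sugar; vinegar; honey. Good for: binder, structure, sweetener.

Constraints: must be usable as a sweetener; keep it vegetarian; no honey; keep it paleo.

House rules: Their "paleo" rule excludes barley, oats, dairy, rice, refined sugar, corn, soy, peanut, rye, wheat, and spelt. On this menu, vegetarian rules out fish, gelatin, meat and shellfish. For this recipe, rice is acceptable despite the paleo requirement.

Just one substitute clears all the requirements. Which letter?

D

A: has rye, so not paleo — reject
B: has lard, so not vegetarian — no
C: not usable as a sweetener; has oat flour, so not paleo (and 1 more) — out
D: works as a sweetener, vegetarian, paleo — OK
E: has cane sugar, so not paleo — reject
F: has cod, so not vegetarian; has honey, so not honey-free — out
G: has honey, so not honey-free — reject
H: has corn, so not paleo — no
I: has soybean, so not paleo; has fish sauce, so not vegetarian (and 1 more) — no
J: has white sugar, so not paleo; has honey, so not honey-free — reject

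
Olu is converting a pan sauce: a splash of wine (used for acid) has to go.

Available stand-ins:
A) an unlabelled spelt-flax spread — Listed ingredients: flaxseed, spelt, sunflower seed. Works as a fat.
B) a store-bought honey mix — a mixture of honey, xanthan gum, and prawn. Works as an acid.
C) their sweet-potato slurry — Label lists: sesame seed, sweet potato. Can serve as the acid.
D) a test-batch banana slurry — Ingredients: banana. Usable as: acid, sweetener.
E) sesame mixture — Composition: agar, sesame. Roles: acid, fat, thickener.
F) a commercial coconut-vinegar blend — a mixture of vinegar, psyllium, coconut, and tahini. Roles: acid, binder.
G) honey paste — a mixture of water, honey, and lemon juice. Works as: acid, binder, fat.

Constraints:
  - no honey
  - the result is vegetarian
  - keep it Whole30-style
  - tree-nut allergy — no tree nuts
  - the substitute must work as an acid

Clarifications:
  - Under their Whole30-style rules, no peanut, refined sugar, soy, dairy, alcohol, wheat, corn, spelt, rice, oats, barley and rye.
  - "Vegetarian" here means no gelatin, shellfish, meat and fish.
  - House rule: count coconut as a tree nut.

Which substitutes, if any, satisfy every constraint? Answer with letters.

A: not usable as an acid; has spelt, so not Whole30-style — reject
B: has prawn, so not vegetarian; has honey, so not honey-free — no
C: every rule checks out — OK
D: all constraints satisfied — keep
E: every rule checks out — valid
F: has coconut, so not tree-nut-free — no
G: has honey, so not honey-free — reject

C, D, E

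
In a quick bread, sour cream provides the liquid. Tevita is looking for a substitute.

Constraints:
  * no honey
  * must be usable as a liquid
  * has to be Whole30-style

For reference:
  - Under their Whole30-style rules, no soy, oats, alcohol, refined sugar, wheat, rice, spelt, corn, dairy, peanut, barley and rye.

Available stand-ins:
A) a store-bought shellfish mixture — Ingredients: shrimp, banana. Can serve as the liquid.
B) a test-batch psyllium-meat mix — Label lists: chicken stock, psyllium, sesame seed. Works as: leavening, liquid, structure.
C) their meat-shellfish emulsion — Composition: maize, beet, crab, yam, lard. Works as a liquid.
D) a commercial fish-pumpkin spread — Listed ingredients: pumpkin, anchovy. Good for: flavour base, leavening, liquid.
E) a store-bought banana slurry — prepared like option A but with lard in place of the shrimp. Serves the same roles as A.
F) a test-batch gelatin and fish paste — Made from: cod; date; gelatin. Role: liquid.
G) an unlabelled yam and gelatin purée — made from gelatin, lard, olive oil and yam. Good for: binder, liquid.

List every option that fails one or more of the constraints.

A: every rule checks out — valid
B: only chicken stock, sesame seed, and psyllium; none excluded — OK
C: has maize, so not Whole30-style — no
D: only anchovy and pumpkin; none excluded — OK
E: Whole30-style, no honey — OK
F: nothing on the exclusion list — keep
G: every rule checks out — valid

C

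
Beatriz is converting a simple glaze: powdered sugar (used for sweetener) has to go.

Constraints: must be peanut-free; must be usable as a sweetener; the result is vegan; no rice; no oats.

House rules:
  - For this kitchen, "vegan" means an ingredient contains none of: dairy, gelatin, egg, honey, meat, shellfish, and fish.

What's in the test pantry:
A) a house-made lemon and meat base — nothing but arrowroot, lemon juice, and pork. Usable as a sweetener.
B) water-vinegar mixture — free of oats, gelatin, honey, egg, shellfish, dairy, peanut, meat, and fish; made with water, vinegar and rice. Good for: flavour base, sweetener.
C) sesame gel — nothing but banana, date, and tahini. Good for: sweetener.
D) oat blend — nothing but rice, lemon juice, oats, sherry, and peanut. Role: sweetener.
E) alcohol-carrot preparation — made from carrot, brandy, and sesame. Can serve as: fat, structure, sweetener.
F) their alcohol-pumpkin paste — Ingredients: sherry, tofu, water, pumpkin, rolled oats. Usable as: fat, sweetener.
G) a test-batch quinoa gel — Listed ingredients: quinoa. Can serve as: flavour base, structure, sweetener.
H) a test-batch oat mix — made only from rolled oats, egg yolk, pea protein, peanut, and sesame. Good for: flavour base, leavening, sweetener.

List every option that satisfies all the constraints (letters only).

C, E, G

A: has pork, so not vegan — out
B: has rice, so not rice-free — out
C: only tahini, date and banana; none excluded — keep
D: has rice, so not rice-free; has peanut, so not peanut-free (and 1 more) — reject
E: all constraints satisfied — OK
F: has rolled oats, so not oat-free — out
G: every rule checks out — keep
H: has egg yolk, so not vegan; has peanut, so not peanut-free (and 1 more) — out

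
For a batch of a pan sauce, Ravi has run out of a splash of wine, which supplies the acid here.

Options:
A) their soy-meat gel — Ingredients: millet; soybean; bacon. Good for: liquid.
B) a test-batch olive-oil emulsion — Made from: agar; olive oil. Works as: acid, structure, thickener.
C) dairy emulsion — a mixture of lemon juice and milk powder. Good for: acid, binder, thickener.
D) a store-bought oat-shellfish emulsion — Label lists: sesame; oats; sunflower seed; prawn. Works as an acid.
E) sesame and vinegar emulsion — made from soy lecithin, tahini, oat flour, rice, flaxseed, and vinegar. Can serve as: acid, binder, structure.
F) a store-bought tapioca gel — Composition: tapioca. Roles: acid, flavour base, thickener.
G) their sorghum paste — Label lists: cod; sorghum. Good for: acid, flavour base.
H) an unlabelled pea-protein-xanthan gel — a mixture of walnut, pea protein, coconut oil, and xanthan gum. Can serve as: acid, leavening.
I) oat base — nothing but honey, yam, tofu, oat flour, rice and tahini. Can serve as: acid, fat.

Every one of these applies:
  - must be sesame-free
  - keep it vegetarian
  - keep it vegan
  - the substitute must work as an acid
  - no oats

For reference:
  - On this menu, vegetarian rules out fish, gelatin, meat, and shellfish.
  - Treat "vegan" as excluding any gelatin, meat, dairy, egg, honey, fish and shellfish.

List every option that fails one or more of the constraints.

A, C, D, E, G, I

A: not usable as an acid; has bacon, so not vegetarian (and 1 more) — reject
B: only olive oil and agar; none excluded — valid
C: has milk powder, so not vegan — out
D: has prawn, so not vegetarian; has prawn, so not vegan (and 2 more) — reject
E: has oat flour, so not oat-free; has tahini, so not sesame-free — out
F: works as an acid, vegan, no oats — OK
G: has cod, so not vegetarian; has cod, so not vegan — out
H: coconut oil and walnut etc. — none of it excluded — valid
I: has honey, so not vegan; has oat flour, so not oat-free (and 1 more) — reject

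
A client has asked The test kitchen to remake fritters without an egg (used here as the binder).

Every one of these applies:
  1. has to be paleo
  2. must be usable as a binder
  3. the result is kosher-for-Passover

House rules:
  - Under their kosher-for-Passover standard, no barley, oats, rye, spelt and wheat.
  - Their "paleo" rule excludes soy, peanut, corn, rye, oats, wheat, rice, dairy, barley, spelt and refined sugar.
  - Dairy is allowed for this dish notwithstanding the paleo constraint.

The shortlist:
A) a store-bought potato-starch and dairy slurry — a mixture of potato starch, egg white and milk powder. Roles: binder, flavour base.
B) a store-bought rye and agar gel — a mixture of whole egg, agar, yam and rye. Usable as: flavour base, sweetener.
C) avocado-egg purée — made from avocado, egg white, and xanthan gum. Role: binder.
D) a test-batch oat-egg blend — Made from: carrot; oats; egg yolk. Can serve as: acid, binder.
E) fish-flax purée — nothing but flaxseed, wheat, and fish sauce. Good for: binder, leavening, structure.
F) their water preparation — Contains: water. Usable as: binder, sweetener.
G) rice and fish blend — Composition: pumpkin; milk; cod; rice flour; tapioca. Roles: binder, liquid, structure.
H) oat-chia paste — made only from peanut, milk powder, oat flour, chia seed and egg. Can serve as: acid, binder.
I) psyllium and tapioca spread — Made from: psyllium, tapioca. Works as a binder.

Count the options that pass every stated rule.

4

A: dairy is permitted under the paleo carve-out; nothing else excluded — valid
B: not usable as a binder; has rye, so not kosher-for-Passover (and 1 more) — no
C: only egg white, xanthan gum and avocado; none excluded — keep
D: has oats, so not kosher-for-Passover; has oats, so not paleo — reject
E: has wheat, so not kosher-for-Passover; has wheat, so not paleo — reject
F: only water; none excluded — keep
G: has rice flour, so not paleo — no
H: has oat flour, so not kosher-for-Passover; has oat flour, so not paleo — out
I: only tapioca and psyllium; none excluded — valid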